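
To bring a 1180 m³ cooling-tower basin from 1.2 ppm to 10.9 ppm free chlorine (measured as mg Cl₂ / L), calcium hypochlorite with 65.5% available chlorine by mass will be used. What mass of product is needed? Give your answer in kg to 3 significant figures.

17.5 kg

Volume: 1180 m³ = 1,180,000 L.
Chlorine deficit: 10.9 − 1.2 = 9.7 ppm = 9.7 mg/L as Cl₂.
Cl₂ equivalent needed: 9.7 mg/L × 1,180,000 L = 11,450,000 mg = 11,450 g.
Product at 65.5% available chlorine: 11,450 / 0.655 = 17,470 g.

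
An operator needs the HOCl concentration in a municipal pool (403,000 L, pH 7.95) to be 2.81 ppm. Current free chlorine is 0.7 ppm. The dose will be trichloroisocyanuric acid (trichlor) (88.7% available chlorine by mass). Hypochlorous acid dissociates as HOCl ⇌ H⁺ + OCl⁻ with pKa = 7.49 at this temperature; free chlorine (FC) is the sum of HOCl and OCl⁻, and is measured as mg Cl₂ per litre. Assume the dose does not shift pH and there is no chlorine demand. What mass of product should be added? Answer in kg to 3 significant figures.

4.64 kg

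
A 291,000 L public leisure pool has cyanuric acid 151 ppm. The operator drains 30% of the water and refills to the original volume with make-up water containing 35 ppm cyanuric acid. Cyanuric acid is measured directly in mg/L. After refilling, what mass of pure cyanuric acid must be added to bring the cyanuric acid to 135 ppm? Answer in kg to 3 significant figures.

5.47 kg

After draining 30% and refilling: 151 × 0.70 + 35 × 0.30 = 116.2 ppm.
Deficit to target: 135 − 116.2 = 18.8 mg/L.
Mass: 18.8 mg/L × 291,000 L = 5471 g cyanuric acid.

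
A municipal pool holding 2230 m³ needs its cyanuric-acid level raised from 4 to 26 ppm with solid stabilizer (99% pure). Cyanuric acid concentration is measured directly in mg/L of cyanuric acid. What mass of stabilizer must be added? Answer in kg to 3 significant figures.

Volume: 2230 m³ = 2,230,000 L.
CYA to add: (26 − 4) = 22 mg/L × 2,230,000 L = 49,060 g cyanuric acid.
At 99% purity: 49,060 / 0.99 = 49,560 g product.

49.6 kg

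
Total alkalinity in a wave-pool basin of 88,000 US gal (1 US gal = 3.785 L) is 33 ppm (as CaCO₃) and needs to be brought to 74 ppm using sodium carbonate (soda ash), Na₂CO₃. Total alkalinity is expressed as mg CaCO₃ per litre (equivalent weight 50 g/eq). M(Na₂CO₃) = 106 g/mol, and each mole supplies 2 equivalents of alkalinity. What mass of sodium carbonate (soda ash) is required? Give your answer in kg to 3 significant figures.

14.5 kg

Volume: 88,000 US gal × 3.785 L/gal = 333,080 L.
Alkalinity to add: (74 − 33) = 41 mg/L as CaCO₃ × 333,080 L = 13,660 g as CaCO₃.
Equivalents: 13,660 g ÷ 50 g/eq = 273.1 eq.
Each mole of Na₂CO₃ supplies 2 eq, so 273.1 / 2 = 136.6 mol.
Mass: 136.6 mol × 106 g/mol = 14,480 g.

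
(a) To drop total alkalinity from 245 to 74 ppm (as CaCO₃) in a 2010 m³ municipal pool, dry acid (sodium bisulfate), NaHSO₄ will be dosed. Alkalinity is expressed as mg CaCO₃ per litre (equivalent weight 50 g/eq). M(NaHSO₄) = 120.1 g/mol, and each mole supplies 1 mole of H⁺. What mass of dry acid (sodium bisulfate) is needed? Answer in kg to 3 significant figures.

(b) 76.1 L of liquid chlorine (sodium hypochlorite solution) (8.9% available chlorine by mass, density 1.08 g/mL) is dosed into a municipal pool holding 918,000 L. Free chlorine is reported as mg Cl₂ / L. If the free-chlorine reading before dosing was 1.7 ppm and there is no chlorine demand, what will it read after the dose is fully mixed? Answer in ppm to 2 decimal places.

(a) 826 kg; (b) 9.67 ppm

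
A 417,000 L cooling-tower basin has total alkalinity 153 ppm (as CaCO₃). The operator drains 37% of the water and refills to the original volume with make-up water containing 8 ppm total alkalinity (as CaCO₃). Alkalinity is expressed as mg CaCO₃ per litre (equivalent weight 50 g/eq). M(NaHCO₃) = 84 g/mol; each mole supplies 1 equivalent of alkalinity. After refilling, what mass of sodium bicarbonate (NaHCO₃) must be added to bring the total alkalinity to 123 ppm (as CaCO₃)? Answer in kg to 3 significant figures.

After draining 37% and refilling: 153 × 0.63 + 8 × 0.37 = 99.35 ppm.
Deficit to target: 123 − 99.35 = 23.65 mg/L.
As CaCO₃: 23.65 mg/L × 417,000 L = 9862 g; ÷ 50 g/eq ÷ 1 = 197.2 mol NaHCO₃.
Mass: 197.2 × 84 = 16,570 g.

16.6 kg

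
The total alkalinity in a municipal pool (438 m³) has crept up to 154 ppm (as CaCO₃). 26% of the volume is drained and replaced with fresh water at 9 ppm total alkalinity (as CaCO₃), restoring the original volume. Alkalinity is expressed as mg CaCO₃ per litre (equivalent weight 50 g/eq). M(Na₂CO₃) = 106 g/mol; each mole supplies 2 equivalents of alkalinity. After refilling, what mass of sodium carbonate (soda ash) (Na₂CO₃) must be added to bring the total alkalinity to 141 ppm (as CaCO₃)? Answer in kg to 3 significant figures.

11.5 kg

Volume: 438 m³ = 438,000 L.
After draining 26% and refilling: 154 × 0.74 + 9 × 0.26 = 116.3 ppm.
Deficit to target: 141 − 116.3 = 24.7 mg/L.
As CaCO₃: 24.7 mg/L × 438,000 L = 10,820 g; ÷ 50 g/eq ÷ 2 = 108.2 mol Na₂CO₃.
Mass: 108.2 × 106 = 11,470 g.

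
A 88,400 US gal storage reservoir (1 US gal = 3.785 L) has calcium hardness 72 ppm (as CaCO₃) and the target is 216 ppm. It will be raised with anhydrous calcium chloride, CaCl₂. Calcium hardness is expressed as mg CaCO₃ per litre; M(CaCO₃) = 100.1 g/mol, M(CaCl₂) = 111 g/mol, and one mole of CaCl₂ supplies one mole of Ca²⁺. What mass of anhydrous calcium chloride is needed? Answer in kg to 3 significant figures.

53.4 kg

Volume: 88,400 US gal × 3.785 L/gal = 334,594 L.
Hardness to add: (216 − 72) = 144 mg/L as CaCO₃ × 334,594 L = 48,180 g as CaCO₃.
Moles of Ca²⁺ (1 mol Ca²⁺ ≡ 1 mol CaCO₃): 48,180 / 100.1 g/mol = 481.3 mol.
Mass of CaCl₂: 481.3 × 111 = 53,430 g.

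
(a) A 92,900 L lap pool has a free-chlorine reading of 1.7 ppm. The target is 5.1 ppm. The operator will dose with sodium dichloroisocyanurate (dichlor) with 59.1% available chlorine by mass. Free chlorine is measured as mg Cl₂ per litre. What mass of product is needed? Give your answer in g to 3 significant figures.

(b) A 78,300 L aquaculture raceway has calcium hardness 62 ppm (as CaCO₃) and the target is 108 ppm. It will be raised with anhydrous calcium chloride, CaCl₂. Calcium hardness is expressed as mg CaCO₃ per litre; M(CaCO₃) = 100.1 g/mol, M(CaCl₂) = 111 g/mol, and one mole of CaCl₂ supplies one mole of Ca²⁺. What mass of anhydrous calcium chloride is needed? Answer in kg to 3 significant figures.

(a) 534 g; (b) 3.99 kg

(a) Chlorine deficit: 5.1 − 1.7 = 3.4 ppm = 3.4 mg/L as Cl₂.
(a) Cl₂ equivalent needed: 3.4 mg/L × 92,900 L = 315,900 mg = 315.9 g.
(a) Product at 59.1% available chlorine: 315.9 / 0.591 = 534.5 g.

(b) Hardness to add: (108 − 62) = 46 mg/L as CaCO₃ × 78,300 L = 3602 g as CaCO₃.
(b) Moles of Ca²⁺ (1 mol Ca²⁺ ≡ 1 mol CaCO₃): 3602 / 100.1 g/mol = 35.98 mol.
(b) Mass of CaCl₂: 35.98 × 111 = 3994 g.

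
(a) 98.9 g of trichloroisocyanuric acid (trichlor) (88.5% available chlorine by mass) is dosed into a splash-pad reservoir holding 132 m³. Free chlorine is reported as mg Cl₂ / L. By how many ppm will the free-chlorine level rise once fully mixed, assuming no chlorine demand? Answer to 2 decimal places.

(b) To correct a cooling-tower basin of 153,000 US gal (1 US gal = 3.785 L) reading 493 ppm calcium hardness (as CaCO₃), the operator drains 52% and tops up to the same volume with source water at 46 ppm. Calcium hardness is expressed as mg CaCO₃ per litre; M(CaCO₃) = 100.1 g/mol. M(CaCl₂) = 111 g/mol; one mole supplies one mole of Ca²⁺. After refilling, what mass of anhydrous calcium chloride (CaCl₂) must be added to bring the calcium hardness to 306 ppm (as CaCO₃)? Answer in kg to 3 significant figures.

(a) 0.66 ppm; (b) 29.2 kg

(a) Volume: 132 m³ = 132,000 L.
(a) Available chlorine delivered: 98.9 g × 0.885 = 87.53 g as Cl₂.
(a) Concentration rise: 87.53 g / 132,000 L = 0.6631 mg/L = 0.66 ppm.

(b) Volume: 153,000 US gal × 3.785 L/gal = 579,105 L.
(b) After draining 52% and refilling: 493 × 0.48 + 46 × 0.52 = 260.56 ppm.
(b) Deficit to target: 306 − 260.56 = 45.44 mg/L.
(b) As CaCO₃: 45.44 mg/L × 579,105 L = 26,310 g; ÷ 100.1 = 262.9 mol Ca²⁺.
(b) Mass: 262.9 × 111 = 29,180 g.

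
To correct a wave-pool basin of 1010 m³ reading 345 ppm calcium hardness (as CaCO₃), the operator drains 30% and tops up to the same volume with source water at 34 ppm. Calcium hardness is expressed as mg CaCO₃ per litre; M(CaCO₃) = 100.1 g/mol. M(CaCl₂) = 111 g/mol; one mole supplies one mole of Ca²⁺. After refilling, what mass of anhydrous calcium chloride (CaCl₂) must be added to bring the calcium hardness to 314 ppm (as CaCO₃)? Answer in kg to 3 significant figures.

69.8 kg

Volume: 1010 m³ = 1,010,000 L.
After draining 30% and refilling: 345 × 0.70 + 34 × 0.30 = 251.7 ppm.
Deficit to target: 314 − 251.7 = 62.3 mg/L.
As CaCO₃: 62.3 mg/L × 1,010,000 L = 62,920 g; ÷ 100.1 = 628.6 mol Ca²⁺.
Mass: 628.6 × 111 = 69,770 g.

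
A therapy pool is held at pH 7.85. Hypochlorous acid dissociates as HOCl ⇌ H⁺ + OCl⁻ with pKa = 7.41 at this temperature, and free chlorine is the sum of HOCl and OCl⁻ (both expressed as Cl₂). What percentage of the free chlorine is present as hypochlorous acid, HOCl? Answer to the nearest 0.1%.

26.6%

[OCl⁻]/[HOCl] = 10^(pH − pKa) = 10^(7.85 − 7.41) = 10^0.44 = 2.754.
Fraction as HOCl = 1 / (1 + 2.754) = 0.2664.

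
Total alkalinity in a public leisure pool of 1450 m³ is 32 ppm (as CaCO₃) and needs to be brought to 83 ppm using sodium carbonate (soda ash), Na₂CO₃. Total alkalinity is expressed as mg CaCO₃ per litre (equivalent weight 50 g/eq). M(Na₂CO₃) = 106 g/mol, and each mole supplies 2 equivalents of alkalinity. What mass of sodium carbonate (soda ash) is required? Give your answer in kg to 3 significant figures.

78.4 kg

Volume: 1450 m³ = 1,450,000 L.
Alkalinity to add: (83 − 32) = 51 mg/L as CaCO₃ × 1,450,000 L = 73,950 g as CaCO₃.
Equivalents: 73,950 g ÷ 50 g/eq = 1479 eq.
Each mole of Na₂CO₃ supplies 2 eq, so 1479 / 2 = 739.5 mol.
Mass: 739.5 mol × 106 g/mol = 78,390 g.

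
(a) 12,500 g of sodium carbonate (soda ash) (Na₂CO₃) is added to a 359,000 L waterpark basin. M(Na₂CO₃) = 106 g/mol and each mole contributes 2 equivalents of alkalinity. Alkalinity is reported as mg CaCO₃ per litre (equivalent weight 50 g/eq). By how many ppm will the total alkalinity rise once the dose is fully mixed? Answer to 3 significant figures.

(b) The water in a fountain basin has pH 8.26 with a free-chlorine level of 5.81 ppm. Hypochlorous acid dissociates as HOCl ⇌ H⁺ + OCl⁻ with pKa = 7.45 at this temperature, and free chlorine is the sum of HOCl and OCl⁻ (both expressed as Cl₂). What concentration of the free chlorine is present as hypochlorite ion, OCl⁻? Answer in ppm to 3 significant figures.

(a) 32.8 ppm; (b) 5.03 ppm

(a) Moles of Na₂CO₃: 12,500 g ÷ 106 g/mol = 117.9 mol → 235.8 eq of alkalinity.
(a) As CaCO₃: 235.8 eq × 50 g/eq = 11,790 g.
(a) Rise: 11,790 g / 359,000 L × 1000 = 32.85 mg/L.

(b) [OCl⁻]/[HOCl] = 10^(pH − pKa) = 10^(8.26 − 7.45) = 10^0.81 = 6.457.
(b) Fraction as HOCl = 1 / (1 + 6.457) = 0.1341.
(b) OCl⁻ = (1 − 0.1341) × 5.81 ppm = 5.031 ppm.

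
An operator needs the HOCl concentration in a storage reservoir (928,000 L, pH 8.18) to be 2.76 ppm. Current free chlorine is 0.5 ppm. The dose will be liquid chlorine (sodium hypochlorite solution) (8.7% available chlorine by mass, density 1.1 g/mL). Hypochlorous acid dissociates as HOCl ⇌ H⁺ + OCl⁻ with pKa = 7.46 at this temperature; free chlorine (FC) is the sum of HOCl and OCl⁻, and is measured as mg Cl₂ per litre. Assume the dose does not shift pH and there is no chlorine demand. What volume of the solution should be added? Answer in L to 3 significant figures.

162 L

[OCl⁻]/[HOCl] = 10^(pH − pKa) = 10^(8.18 − 7.46) = 5.248; fraction as HOCl = 1/(1 + 5.248) = 0.16.
Free chlorine required for 2.76 ppm HOCl: 2.76 / 0.16 = 17.24 ppm.
FC to add: 17.24 − 0.5 = 16.74 mg/L as Cl₂.
Cl₂ equivalent: 16.74 mg/L × 928,000 L = 15,540 g.
Product at 8.7% available Cl: 15,540 / 0.087 = 178,600 g.
Volume: 178,600 g ÷ 1.1 g/mL = 162,400 mL.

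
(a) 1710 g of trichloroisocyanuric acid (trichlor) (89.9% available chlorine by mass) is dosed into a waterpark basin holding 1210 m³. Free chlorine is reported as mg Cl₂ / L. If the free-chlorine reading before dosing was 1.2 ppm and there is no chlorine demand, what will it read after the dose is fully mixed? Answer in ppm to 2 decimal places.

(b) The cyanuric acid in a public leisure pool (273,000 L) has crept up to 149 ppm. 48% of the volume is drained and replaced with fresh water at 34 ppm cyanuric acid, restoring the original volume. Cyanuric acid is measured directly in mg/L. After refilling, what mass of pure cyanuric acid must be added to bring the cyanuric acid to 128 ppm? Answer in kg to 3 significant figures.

(a) Volume: 1210 m³ = 1,210,000 L.
(a) Available chlorine delivered: 1710 g × 0.899 = 1537 g as Cl₂.
(a) Concentration rise: 1537 g / 1,210,000 L = 1.27 mg/L = 1.27 ppm.
(a) Final FC: 1.2 + 1.27 = 2.47 ppm.

(b) After draining 48% and refilling: 149 × 0.52 + 34 × 0.48 = 93.8 ppm.
(b) Deficit to target: 128 − 93.8 = 34.2 mg/L.
(b) Mass: 34.2 mg/L × 273,000 L = 9337 g cyanuric acid.

(a) 2.47 ppm; (b) 9.34 kg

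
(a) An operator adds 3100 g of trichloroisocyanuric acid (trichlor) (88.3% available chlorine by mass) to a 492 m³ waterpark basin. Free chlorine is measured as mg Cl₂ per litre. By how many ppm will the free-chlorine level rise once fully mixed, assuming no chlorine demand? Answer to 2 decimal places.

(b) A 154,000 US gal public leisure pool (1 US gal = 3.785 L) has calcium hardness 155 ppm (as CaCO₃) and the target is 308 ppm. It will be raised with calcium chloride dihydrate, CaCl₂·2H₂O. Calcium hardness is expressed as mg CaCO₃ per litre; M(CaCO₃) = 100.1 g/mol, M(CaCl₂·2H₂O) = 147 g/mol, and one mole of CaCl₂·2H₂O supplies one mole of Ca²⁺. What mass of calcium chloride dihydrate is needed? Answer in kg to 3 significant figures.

(a) 5.56 ppm; (b) 131 kg

(a) Volume: 492 m³ = 492,000 L.
(a) Available chlorine delivered: 3100 g × 0.883 = 2737 g as Cl₂.
(a) Concentration rise: 2737 g / 492,000 L = 5.564 mg/L = 5.56 ppm.

(b) Volume: 154,000 US gal × 3.785 L/gal = 582,890 L.
(b) Hardness to add: (308 − 155) = 153 mg/L as CaCO₃ × 582,890 L = 89,180 g as CaCO₃.
(b) Moles of Ca²⁺ (1 mol Ca²⁺ ≡ 1 mol CaCO₃): 89,180 / 100.1 g/mol = 890.9 mol.
(b) Mass of CaCl₂·2H₂O: 890.9 × 147 = 131,000 g.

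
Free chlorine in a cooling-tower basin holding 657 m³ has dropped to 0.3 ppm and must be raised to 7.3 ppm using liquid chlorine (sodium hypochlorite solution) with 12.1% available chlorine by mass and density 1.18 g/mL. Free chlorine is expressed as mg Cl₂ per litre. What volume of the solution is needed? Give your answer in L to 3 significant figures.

Volume: 657 m³ = 657,000 L.
Chlorine deficit: 7.3 − 0.3 = 7 ppm = 7 mg/L as Cl₂.
Cl₂ equivalent needed: 7 mg/L × 657,000 L = 4,599,000 mg = 4599 g.
Product at 12.1% available chlorine: 4599 / 0.121 = 38,010 g.
Volume at density 1.18 g/mL: 38,010 g ÷ 1.18 g/mL = 32,210 mL.

32.2 L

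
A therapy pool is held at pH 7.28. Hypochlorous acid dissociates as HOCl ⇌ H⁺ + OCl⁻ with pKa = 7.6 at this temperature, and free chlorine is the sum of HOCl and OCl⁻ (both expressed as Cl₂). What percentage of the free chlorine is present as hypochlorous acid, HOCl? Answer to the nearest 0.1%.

[OCl⁻]/[HOCl] = 10^(pH − pKa) = 10^(7.28 − 7.6) = 10^-0.32 = 0.4786.
Fraction as HOCl = 1 / (1 + 0.4786) = 0.6763.

67.6%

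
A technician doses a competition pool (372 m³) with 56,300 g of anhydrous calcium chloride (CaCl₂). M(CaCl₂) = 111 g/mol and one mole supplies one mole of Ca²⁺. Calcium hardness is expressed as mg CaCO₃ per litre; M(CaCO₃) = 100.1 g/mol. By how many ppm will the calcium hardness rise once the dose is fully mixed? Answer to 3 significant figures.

Volume: 372 m³ = 372,000 L.
Moles of Ca²⁺: 56,300 g ÷ 111 g/mol = 507.2 mol.
As CaCO₃: 507.2 mol × 100.1 g/mol = 50,770 g.
Rise: 50,770 g / 372,000 L × 1000 = 136.5 mg/L.

136 ppm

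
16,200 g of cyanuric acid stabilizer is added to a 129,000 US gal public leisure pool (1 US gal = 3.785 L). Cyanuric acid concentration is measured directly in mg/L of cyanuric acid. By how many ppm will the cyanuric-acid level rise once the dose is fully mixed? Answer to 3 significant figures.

33.2 ppm

Volume: 129,000 US gal × 3.785 L/gal = 488,265 L.
Rise: 16,200 g / 488,265 L × 1000 = 33.18 mg/L.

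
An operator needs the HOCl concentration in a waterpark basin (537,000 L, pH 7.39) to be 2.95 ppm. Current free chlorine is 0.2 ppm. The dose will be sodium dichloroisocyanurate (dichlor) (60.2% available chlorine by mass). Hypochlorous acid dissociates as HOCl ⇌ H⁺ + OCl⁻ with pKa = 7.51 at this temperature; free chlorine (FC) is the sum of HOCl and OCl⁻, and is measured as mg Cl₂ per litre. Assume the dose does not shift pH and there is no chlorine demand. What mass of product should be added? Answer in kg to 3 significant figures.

[OCl⁻]/[HOCl] = 10^(pH − pKa) = 10^(7.39 − 7.51) = 0.7586; fraction as HOCl = 1/(1 + 0.7586) = 0.5686.
Free chlorine required for 2.95 ppm HOCl: 2.95 / 0.5686 = 5.188 ppm.
FC to add: 5.188 − 0.2 = 4.988 mg/L as Cl₂.
Cl₂ equivalent: 4.988 mg/L × 537,000 L = 2678 g.
Product at 60.2% available Cl: 2678 / 0.602 = 4449 g.

4.45 kg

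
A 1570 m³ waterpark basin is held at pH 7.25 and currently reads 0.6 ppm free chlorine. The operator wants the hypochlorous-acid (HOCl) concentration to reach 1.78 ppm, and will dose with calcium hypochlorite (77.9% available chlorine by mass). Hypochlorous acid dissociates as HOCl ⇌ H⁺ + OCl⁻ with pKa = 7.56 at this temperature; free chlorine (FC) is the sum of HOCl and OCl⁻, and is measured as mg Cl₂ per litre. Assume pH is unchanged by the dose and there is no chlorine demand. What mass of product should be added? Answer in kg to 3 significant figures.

Volume: 1570 m³ = 1,570,000 L.
[OCl⁻]/[HOCl] = 10^(pH − pKa) = 10^(7.25 − 7.56) = 0.4898; fraction as HOCl = 1/(1 + 0.4898) = 0.6712.
Free chlorine required for 1.78 ppm HOCl: 1.78 / 0.6712 = 2.652 ppm.
FC to add: 2.652 − 0.6 = 2.052 mg/L as Cl₂.
Cl₂ equivalent: 2.052 mg/L × 1,570,000 L = 3221 g.
Product at 77.9% available Cl: 3221 / 0.779 = 4135 g.

4.14 kg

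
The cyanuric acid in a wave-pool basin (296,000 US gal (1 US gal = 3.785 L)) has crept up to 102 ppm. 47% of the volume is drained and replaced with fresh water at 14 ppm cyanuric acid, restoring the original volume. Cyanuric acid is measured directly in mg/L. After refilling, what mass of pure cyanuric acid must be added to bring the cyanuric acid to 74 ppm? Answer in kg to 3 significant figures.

15.0 kg

Volume: 296,000 US gal × 3.785 L/gal = 1,120,360 L.
After draining 47% and refilling: 102 × 0.53 + 14 × 0.47 = 60.64 ppm.
Deficit to target: 74 − 60.64 = 13.36 mg/L.
Mass: 13.36 mg/L × 1,120,360 L = 14,970 g cyanuric acid.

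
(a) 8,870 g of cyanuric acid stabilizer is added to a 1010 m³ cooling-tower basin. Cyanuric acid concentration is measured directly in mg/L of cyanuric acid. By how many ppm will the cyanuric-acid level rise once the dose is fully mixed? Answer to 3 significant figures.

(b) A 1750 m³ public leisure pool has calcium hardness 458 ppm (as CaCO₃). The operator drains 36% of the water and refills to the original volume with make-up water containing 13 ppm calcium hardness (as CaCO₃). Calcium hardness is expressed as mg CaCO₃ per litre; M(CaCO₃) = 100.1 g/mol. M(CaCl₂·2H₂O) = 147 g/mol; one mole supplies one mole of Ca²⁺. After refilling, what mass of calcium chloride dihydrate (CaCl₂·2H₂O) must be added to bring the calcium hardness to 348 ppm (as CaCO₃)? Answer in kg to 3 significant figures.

(a) 8.78 ppm; (b) 129 kg

(a) Volume: 1010 m³ = 1,010,000 L.
(a) Rise: 8,870 g / 1,010,000 L × 1000 = 8.782 mg/L.

(b) Volume: 1750 m³ = 1,750,000 L.
(b) After draining 36% and refilling: 458 × 0.64 + 13 × 0.36 = 297.8 ppm.
(b) Deficit to target: 348 − 297.8 = 50.2 mg/L.
(b) As CaCO₃: 50.2 mg/L × 1,750,000 L = 87,850 g; ÷ 100.1 = 877.6 mol Ca²⁺.
(b) Mass: 877.6 × 147 = 129,000 g.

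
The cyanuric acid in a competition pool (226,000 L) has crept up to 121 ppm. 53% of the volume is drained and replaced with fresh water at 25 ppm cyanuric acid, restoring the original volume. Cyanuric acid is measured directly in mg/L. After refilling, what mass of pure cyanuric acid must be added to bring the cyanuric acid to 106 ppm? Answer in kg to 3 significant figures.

8.11 kg

After draining 53% and refilling: 121 × 0.47 + 25 × 0.53 = 70.12 ppm.
Deficit to target: 106 − 70.12 = 35.88 mg/L.
Mass: 35.88 mg/L × 226,000 L = 8109 g cyanuric acid.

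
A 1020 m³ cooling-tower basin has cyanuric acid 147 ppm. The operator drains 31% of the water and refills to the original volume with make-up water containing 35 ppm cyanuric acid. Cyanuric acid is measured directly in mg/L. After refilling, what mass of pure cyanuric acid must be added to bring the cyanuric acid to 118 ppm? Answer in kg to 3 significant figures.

5.83 kg

Volume: 1020 m³ = 1,020,000 L.
After draining 31% and refilling: 147 × 0.69 + 35 × 0.31 = 112.28 ppm.
Deficit to target: 118 − 112.28 = 5.72 mg/L.
Mass: 5.72 mg/L × 1,020,000 L = 5834 g cyanuric acid.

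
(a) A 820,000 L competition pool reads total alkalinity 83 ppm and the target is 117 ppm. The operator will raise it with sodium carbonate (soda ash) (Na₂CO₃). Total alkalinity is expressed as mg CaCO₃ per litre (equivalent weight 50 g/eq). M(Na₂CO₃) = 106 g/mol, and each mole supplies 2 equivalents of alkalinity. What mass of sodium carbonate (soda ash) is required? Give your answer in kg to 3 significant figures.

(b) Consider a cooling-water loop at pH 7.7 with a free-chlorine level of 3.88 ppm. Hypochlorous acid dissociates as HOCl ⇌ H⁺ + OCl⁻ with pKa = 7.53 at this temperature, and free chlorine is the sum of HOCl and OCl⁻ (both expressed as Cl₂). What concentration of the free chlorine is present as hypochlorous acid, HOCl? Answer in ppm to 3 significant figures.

(a) 29.6 kg; (b) 1.57 ppm

(a) Alkalinity to add: (117 − 83) = 34 mg/L as CaCO₃ × 820,000 L = 27,880 g as CaCO₃.
(a) Equivalents: 27,880 g ÷ 50 g/eq = 557.6 eq.
(a) Each mole of Na₂CO₃ supplies 2 eq, so 557.6 / 2 = 278.8 mol.
(a) Mass: 278.8 mol × 106 g/mol = 29,550 g.

(b) [OCl⁻]/[HOCl] = 10^(pH − pKa) = 10^(7.7 − 7.53) = 10^0.17 = 1.479.
(b) Fraction as HOCl = 1 / (1 + 1.479) = 0.4034.
(b) HOCl = 0.4034 × 3.88 ppm = 1.565 ppm.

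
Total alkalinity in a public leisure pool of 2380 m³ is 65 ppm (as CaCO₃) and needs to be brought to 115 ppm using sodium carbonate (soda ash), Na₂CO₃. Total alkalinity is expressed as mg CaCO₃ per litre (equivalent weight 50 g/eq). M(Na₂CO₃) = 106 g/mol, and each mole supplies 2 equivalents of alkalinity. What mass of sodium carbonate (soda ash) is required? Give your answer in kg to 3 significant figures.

126 kg

Volume: 2380 m³ = 2,380,000 L.
Alkalinity to add: (115 − 65) = 50 mg/L as CaCO₃ × 2,380,000 L = 119,000 g as CaCO₃.
Equivalents: 119,000 g ÷ 50 g/eq = 2380 eq.
Each mole of Na₂CO₃ supplies 2 eq, so 2380 / 2 = 1190 mol.
Mass: 1190 mol × 106 g/mol = 126,100 g.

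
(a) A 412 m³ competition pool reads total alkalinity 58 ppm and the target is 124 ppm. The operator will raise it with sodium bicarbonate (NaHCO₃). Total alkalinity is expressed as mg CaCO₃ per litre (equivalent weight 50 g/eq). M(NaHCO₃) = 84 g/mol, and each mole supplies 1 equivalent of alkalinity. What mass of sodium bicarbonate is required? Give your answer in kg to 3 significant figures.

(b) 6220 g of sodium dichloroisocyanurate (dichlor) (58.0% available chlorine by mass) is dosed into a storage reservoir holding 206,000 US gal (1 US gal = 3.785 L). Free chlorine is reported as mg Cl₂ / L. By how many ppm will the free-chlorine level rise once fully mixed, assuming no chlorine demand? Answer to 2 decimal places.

(a) 45.7 kg; (b) 4.63 ppm

(a) Volume: 412 m³ = 412,000 L.
(a) Alkalinity to add: (124 − 58) = 66 mg/L as CaCO₃ × 412,000 L = 27,190 g as CaCO₃.
(a) Equivalents: 27,190 g ÷ 50 g/eq = 543.8 eq.
(a) NaHCO₃ supplies 1 eq per mole → 543.8 mol.
(a) Mass: 543.8 mol × 84 g/mol = 45,680 g.

(b) Volume: 206,000 US gal × 3.785 L/gal = 779,710 L.
(b) Available chlorine delivered: 6220 g × 0.58 = 3608 g as Cl₂.
(b) Concentration rise: 3608 g / 779,710 L = 4.627 mg/L = 4.63 ppm.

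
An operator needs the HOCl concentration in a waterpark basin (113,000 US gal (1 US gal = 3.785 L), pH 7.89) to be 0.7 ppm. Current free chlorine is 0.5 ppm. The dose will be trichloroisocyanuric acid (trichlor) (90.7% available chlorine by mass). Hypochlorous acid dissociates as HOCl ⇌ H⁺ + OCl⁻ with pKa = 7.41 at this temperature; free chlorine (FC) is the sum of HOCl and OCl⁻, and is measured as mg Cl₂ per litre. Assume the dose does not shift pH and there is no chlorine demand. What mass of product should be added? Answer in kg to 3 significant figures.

Volume: 113,000 US gal × 3.785 L/gal = 427,705 L.
[OCl⁻]/[HOCl] = 10^(pH − pKa) = 10^(7.89 − 7.41) = 3.02; fraction as HOCl = 1/(1 + 3.02) = 0.2488.
Free chlorine required for 0.7 ppm HOCl: 0.7 / 0.2488 = 2.814 ppm.
FC to add: 2.814 − 0.5 = 2.314 mg/L as Cl₂.
Cl₂ equivalent: 2.314 mg/L × 427,705 L = 989.7 g.
Product at 90.7% available Cl: 989.7 / 0.907 = 1091 g.

1.09 kg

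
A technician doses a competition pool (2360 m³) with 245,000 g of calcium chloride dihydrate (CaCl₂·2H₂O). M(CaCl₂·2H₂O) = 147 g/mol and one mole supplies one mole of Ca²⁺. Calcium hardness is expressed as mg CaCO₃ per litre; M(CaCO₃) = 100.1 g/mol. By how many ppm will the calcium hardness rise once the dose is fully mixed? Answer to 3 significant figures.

70.7 ppm

Volume: 2360 m³ = 2,360,000 L.
Moles of Ca²⁺: 245,000 g ÷ 147 g/mol = 1667 mol.
As CaCO₃: 1667 mol × 100.1 g/mol = 166,800 g.
Rise: 166,800 g / 2,360,000 L × 1000 = 70.69 mg/L.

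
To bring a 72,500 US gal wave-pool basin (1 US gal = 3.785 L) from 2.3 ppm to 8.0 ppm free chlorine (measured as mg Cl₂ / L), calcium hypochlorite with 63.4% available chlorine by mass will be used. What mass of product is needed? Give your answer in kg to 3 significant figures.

Volume: 72,500 US gal × 3.785 L/gal = 274,412 L.
Chlorine deficit: 8.0 − 2.3 = 5.7 ppm = 5.7 mg/L as Cl₂.
Cl₂ equivalent needed: 5.7 mg/L × 274,412 L = 1,564,000 mg = 1564 g.
Product at 63.4% available chlorine: 1564 / 0.634 = 2467 g.

2.47 kg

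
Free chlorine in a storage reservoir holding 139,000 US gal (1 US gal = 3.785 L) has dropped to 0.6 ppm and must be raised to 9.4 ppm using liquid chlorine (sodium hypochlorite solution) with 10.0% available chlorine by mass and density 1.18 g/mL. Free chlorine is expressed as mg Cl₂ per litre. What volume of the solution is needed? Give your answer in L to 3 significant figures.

39.2 L

Volume: 139,000 US gal × 3.785 L/gal = 526,115 L.
Chlorine deficit: 9.4 − 0.6 = 8.8 ppm = 8.8 mg/L as Cl₂.
Cl₂ equivalent needed: 8.8 mg/L × 526,115 L = 4,630,000 mg = 4630 g.
Product at 10.0% available chlorine: 4630 / 0.1 = 46,300 g.
Volume at density 1.18 g/mL: 46,300 g ÷ 1.18 g/mL = 39,240 mL.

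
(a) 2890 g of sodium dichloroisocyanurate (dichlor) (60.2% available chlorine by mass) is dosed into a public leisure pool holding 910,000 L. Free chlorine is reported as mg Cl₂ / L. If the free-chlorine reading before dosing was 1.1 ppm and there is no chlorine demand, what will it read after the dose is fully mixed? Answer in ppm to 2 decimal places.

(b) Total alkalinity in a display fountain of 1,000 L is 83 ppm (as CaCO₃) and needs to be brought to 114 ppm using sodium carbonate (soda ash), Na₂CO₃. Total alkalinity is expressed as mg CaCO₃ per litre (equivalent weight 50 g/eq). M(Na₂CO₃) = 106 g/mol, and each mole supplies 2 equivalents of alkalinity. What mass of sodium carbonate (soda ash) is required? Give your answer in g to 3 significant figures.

(a) 3.01 ppm; (b) 32.9 g

(a) Available chlorine delivered: 2890 g × 0.602 = 1740 g as Cl₂.
(a) Concentration rise: 1740 g / 910,000 L = 1.912 mg/L = 1.91 ppm.
(a) Final FC: 1.1 + 1.91 = 3.01 ppm.

(b) Alkalinity to add: (114 − 83) = 31 mg/L as CaCO₃ × 1,000 L = 31 g as CaCO₃.
(b) Equivalents: 31 g ÷ 50 g/eq = 0.62 eq.
(b) Each mole of Na₂CO₃ supplies 2 eq, so 0.62 / 2 = 0.31 mol.
(b) Mass: 0.31 mol × 106 g/mol = 32.86 g.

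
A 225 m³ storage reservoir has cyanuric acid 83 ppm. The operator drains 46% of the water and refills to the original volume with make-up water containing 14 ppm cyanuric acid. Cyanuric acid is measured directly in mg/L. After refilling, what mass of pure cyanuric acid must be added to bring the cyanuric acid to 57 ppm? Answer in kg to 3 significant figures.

1.29 kg

Volume: 225 m³ = 225,000 L.
After draining 46% and refilling: 83 × 0.54 + 14 × 0.46 = 51.26 ppm.
Deficit to target: 57 − 51.26 = 5.74 mg/L.
Mass: 5.74 mg/L × 225,000 L = 1292 g cyanuric acid.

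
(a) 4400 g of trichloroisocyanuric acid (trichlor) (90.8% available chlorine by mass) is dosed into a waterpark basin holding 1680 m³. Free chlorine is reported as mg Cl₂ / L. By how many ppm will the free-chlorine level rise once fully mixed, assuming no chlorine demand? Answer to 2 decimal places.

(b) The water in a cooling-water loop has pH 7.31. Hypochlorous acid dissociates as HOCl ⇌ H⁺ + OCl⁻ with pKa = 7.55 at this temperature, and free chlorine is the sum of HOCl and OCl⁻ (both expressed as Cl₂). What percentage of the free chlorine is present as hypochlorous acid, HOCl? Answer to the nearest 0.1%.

(a) Volume: 1680 m³ = 1,680,000 L.
(a) Available chlorine delivered: 4400 g × 0.908 = 3995 g as Cl₂.
(a) Concentration rise: 3995 g / 1,680,000 L = 2.378 mg/L = 2.38 ppm.

(b) [OCl⁻]/[HOCl] = 10^(pH − pKa) = 10^(7.31 − 7.55) = 10^-0.24 = 0.5754.
(b) Fraction as HOCl = 1 / (1 + 0.5754) = 0.6347.

(a) 2.38 ppm; (b) 63.5%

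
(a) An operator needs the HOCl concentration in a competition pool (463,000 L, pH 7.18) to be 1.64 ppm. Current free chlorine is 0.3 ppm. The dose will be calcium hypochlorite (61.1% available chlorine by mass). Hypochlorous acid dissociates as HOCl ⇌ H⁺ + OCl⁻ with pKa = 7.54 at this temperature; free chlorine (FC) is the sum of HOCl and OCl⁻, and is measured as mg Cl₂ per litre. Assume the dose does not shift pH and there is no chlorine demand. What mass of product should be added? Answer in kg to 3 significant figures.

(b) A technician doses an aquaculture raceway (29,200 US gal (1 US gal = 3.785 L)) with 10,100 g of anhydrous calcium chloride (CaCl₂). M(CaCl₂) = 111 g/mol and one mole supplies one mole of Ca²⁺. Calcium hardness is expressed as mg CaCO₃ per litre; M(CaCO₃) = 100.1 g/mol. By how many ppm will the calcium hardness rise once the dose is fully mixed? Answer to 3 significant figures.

(a) [OCl⁻]/[HOCl] = 10^(pH − pKa) = 10^(7.18 − 7.54) = 0.4365; fraction as HOCl = 1/(1 + 0.4365) = 0.6961.
(a) Free chlorine required for 1.64 ppm HOCl: 1.64 / 0.6961 = 2.356 ppm.
(a) FC to add: 2.356 − 0.3 = 2.056 mg/L as Cl₂.
(a) Cl₂ equivalent: 2.056 mg/L × 463,000 L = 951.9 g.
(a) Product at 61.1% available Cl: 951.9 / 0.611 = 1558 g.

(b) Volume: 29,200 US gal × 3.785 L/gal = 110,522 L.
(b) Moles of Ca²⁺: 10,100 g ÷ 111 g/mol = 90.99 mol.
(b) As CaCO₃: 90.99 mol × 100.1 g/mol = 9108 g.
(b) Rise: 9108 g / 110,522 L × 1000 = 82.41 mg/L.

(a) 1.56 kg; (b) 82.4 ppm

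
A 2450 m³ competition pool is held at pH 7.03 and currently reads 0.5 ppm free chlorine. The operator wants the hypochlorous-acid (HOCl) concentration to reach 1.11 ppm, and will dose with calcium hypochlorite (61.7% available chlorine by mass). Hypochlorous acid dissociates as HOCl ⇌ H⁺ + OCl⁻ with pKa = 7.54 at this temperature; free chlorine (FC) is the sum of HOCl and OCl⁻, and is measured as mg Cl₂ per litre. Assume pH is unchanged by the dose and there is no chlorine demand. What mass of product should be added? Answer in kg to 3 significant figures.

Volume: 2450 m³ = 2,450,000 L.
[OCl⁻]/[HOCl] = 10^(pH − pKa) = 10^(7.03 − 7.54) = 0.309; fraction as HOCl = 1/(1 + 0.309) = 0.7639.
Free chlorine required for 1.11 ppm HOCl: 1.11 / 0.7639 = 1.453 ppm.
FC to add: 1.453 − 0.5 = 0.953 mg/L as Cl₂.
Cl₂ equivalent: 0.953 mg/L × 2,450,000 L = 2335 g.
Product at 61.7% available Cl: 2335 / 0.617 = 3784 g.

3.78 kg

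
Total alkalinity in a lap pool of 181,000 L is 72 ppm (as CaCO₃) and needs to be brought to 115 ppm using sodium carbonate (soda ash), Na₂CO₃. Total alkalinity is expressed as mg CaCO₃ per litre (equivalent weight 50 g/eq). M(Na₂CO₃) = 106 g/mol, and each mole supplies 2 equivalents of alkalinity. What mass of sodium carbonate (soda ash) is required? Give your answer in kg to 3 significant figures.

Alkalinity to add: (115 − 72) = 43 mg/L as CaCO₃ × 181,000 L = 7783 g as CaCO₃.
Equivalents: 7783 g ÷ 50 g/eq = 155.7 eq.
Each mole of Na₂CO₃ supplies 2 eq, so 155.7 / 2 = 77.83 mol.
Mass: 77.83 mol × 106 g/mol = 8250 g.

8.25 kg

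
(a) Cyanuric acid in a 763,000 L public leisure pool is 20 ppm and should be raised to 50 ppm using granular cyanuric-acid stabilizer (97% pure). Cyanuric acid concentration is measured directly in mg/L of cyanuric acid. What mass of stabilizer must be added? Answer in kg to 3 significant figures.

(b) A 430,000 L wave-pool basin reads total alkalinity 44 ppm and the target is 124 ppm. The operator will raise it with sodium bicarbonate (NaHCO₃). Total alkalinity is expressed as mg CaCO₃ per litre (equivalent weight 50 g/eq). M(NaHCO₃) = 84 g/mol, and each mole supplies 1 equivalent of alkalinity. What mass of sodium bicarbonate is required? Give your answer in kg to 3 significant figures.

(a) CYA to add: (50 − 20) = 30 mg/L × 763,000 L = 22,890 g cyanuric acid.
(a) At 97% purity: 22,890 / 0.97 = 23,600 g product.

(b) Alkalinity to add: (124 − 44) = 80 mg/L as CaCO₃ × 430,000 L = 34,400 g as CaCO₃.
(b) Equivalents: 34,400 g ÷ 50 g/eq = 688 eq.
(b) NaHCO₃ supplies 1 eq per mole → 688 mol.
(b) Mass: 688 mol × 84 g/mol = 57,790 g.

(a) 23.6 kg; (b) 57.8 kg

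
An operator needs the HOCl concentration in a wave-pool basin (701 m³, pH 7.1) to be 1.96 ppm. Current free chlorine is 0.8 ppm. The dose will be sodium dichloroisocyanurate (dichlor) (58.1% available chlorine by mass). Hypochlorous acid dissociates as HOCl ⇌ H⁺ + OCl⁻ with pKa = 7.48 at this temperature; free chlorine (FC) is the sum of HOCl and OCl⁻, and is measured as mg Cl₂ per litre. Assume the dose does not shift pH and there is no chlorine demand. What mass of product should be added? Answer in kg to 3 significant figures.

Volume: 701 m³ = 701,000 L.
[OCl⁻]/[HOCl] = 10^(pH − pKa) = 10^(7.1 − 7.48) = 0.4169; fraction as HOCl = 1/(1 + 0.4169) = 0.7058.
Free chlorine required for 1.96 ppm HOCl: 1.96 / 0.7058 = 2.777 ppm.
FC to add: 2.777 − 0.8 = 1.977 mg/L as Cl₂.
Cl₂ equivalent: 1.977 mg/L × 701,000 L = 1386 g.
Product at 58.1% available Cl: 1386 / 0.581 = 2385 g.

2.39 kg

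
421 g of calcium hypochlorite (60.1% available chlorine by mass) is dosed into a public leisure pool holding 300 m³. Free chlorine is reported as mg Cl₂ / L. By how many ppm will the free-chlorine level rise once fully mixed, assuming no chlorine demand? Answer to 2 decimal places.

0.84 ppm

Volume: 300 m³ = 300,000 L.
Available chlorine delivered: 421 g × 0.601 = 253 g as Cl₂.
Concentration rise: 253 g / 300,000 L = 0.8434 mg/L = 0.84 ppm.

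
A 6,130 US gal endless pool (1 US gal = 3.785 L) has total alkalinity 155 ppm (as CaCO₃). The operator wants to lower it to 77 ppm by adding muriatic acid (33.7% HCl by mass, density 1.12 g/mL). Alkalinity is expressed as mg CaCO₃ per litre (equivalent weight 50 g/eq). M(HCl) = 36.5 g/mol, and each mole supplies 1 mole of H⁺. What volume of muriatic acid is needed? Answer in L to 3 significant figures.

Volume: 6,130 US gal × 3.785 L/gal = 23,202 L.
Alkalinity to neutralize: (155 − 77) = 78 mg/L as CaCO₃ × 23,202 L = 1810 g as CaCO₃.
Equivalents of H⁺ required: 1810 ÷ 50 g/eq = 36.2 eq = 36.2 mol HCl.
Mass of HCl: 36.2 × 36.5 = 1321 g.
Mass of 33.7% solution: 1321 / 0.337 = 3920 g.
Volume: 3920 g ÷ 1.12 g/mL = 3500 mL.

3.50 L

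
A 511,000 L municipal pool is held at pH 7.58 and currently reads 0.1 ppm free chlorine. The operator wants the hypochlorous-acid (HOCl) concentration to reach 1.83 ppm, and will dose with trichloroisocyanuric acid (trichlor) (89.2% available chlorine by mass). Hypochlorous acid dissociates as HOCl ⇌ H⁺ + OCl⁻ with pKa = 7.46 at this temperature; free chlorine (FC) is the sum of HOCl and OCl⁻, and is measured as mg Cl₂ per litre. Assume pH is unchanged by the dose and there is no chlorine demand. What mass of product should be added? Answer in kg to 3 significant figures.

[OCl⁻]/[HOCl] = 10^(pH − pKa) = 10^(7.58 − 7.46) = 1.318; fraction as HOCl = 1/(1 + 1.318) = 0.4314.
Free chlorine required for 1.83 ppm HOCl: 1.83 / 0.4314 = 4.242 ppm.
FC to add: 4.242 − 0.1 = 4.142 mg/L as Cl₂.
Cl₂ equivalent: 4.142 mg/L × 511,000 L = 2117 g.
Product at 89.2% available Cl: 2117 / 0.892 = 2373 g.

2.37 kg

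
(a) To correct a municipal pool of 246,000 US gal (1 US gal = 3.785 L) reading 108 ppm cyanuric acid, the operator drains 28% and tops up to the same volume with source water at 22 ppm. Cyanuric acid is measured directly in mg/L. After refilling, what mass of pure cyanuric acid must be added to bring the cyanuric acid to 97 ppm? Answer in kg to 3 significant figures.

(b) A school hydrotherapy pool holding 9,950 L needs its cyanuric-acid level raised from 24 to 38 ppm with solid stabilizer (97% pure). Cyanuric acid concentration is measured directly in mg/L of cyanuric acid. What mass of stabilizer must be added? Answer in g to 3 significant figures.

(a) Volume: 246,000 US gal × 3.785 L/gal = 931,110 L.
(a) After draining 28% and refilling: 108 × 0.72 + 22 × 0.28 = 83.92 ppm.
(a) Deficit to target: 97 − 83.92 = 13.08 mg/L.
(a) Mass: 13.08 mg/L × 931,110 L = 12,180 g cyanuric acid.

(b) CYA to add: (38 − 24) = 14 mg/L × 9,950 L = 139.3 g cyanuric acid.
(b) At 97% purity: 139.3 / 0.97 = 143.6 g product.

(a) 12.2 kg; (b) 144 g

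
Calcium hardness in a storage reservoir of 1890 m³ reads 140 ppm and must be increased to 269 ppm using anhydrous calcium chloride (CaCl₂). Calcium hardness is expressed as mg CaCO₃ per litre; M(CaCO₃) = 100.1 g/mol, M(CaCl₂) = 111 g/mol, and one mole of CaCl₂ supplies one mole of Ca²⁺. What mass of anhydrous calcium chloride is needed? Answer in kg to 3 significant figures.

270 kg

Volume: 1890 m³ = 1,890,000 L.
Hardness to add: (269 − 140) = 129 mg/L as CaCO₃ × 1,890,000 L = 243,800 g as CaCO₃.
Moles of Ca²⁺ (1 mol Ca²⁺ ≡ 1 mol CaCO₃): 243,800 / 100.1 g/mol = 2436 mol.
Mass of CaCl₂: 2436 × 111 = 270,400 g.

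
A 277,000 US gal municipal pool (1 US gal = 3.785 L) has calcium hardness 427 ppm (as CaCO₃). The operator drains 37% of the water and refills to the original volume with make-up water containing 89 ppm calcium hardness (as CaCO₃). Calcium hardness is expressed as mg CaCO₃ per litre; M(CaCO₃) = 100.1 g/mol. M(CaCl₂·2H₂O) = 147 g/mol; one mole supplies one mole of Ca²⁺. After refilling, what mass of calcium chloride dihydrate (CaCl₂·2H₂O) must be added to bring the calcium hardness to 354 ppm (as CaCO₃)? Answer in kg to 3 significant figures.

80.2 kg

Volume: 277,000 US gal × 3.785 L/gal = 1,048,445 L.
After draining 37% and refilling: 427 × 0.63 + 89 × 0.37 = 301.94 ppm.
Deficit to target: 354 − 301.94 = 52.06 mg/L.
As CaCO₃: 52.06 mg/L × 1,048,445 L = 54,580 g; ÷ 100.1 = 545.3 mol Ca²⁺.
Mass: 545.3 × 147 = 80,160 g.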